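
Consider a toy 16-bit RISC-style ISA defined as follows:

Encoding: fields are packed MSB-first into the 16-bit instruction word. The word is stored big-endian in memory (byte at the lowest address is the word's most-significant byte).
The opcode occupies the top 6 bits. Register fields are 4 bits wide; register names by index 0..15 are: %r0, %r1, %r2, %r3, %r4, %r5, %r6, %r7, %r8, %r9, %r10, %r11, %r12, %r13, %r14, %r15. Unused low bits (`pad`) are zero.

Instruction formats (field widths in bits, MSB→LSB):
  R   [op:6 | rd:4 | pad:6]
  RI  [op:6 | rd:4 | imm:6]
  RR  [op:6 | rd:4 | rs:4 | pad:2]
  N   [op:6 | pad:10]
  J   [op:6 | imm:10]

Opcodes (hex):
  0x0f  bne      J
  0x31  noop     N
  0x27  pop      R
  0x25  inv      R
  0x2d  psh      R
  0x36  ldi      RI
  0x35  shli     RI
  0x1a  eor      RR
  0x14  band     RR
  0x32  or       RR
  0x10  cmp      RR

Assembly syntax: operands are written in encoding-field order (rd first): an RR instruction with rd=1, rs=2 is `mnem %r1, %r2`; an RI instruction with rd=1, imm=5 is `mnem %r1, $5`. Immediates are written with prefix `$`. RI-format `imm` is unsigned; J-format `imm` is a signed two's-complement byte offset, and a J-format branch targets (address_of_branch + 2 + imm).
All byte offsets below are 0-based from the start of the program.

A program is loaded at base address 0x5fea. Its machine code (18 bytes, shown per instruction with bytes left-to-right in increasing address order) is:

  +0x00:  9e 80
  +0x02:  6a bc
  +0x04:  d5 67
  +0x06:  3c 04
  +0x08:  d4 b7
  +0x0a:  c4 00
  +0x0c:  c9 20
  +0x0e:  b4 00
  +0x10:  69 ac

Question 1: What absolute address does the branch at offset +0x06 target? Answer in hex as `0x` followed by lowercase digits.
0x5ff6

@+06  big-endian(3c 04) = 0x3c04
  top 6b → 0xf → bne [J]
  [9:0] imm=4 = $4
  target = base 0x5fea + off 0x06 + 2 + imm 4 = 0x5ff6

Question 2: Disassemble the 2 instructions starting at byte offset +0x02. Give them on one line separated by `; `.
eor %r10, %r15; shli %r5, $39

off 0x02: read 6a bc as big → 0x6abc
  opcode bits[15:10]=0x1a: eor/RR
  [9:6] rd=10 = %r10
  [5:2] rs=15 = %r15
off 0x04: read d5 67 as big → 0xd567
  opcode bits[15:10]=0x35: shli/RI
  [9:6] rd=5 = %r5
  [5:0] imm=39 = $39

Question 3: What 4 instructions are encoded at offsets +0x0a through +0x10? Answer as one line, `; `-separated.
off 0x0a: read c4 00 as big → 0xc400
  op=0xc400>>10=0x31 ⇒ noop (N)
off 0x0c: read c9 20 as big → 0xc920
  op=0xc920>>10=0x32 ⇒ or (RR)
  [9:6] rd=4 = %r4
  [5:2] rs=8 = %r8
off 0x0e: read b4 00 as big → 0xb400
  op=0xb400>>10=0x2d ⇒ psh (R)
  [9:6] rd=0 = %r0
off 0x10: read 69 ac as big → 0x69ac
  op=0x69ac>>10=0x1a ⇒ eor (RR)
  [9:6] rd=6 = %r6
  [5:2] rs=11 = %r11

noop; or %r4, %r8; psh %r0; eor %r6, %r11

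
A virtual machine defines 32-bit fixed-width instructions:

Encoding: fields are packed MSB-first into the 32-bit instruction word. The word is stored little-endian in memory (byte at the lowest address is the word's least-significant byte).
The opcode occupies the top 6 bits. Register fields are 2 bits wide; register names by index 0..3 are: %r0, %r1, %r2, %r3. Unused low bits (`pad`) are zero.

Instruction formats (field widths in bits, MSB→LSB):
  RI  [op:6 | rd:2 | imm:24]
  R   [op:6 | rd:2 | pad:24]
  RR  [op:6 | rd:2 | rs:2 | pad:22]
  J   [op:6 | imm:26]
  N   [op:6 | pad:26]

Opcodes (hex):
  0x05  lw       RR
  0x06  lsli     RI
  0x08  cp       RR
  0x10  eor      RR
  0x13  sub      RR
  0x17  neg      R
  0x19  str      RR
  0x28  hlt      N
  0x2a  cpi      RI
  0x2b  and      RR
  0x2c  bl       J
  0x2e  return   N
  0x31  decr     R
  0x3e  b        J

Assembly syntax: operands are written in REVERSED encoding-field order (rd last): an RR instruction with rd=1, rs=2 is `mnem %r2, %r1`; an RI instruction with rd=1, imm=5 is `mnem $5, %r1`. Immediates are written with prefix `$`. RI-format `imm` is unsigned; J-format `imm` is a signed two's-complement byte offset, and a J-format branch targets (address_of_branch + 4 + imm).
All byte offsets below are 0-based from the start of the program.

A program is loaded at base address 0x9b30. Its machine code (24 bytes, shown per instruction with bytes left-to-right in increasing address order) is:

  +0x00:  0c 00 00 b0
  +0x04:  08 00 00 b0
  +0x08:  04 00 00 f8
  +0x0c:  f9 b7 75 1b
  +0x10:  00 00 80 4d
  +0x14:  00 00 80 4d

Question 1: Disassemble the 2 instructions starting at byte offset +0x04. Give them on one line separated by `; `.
+0x04: 08 00 00 b0 ⇒ word 0xb0000008 (little)
  top 6b → 0x2c → bl [J]
  [25:0] imm=8 = $8
+0x08: 04 00 00 f8 ⇒ word 0xf8000004 (little)
  top 6b → 0x3e → b [J]
  [25:0] imm=4 = $4

bl $8; b $4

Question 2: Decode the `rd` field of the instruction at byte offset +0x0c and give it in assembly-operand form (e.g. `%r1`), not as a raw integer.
%r3

+0x0c: f9 b7 75 1b ⇒ word 0x1b75b7f9 (little)
  opcode bits[31:26]=0x6: lsli/RI
  rd: (w>>24)&0x3=0x3 → %r3
  imm: (w>>0)&0xffffff=0x75b7f9 → $7714809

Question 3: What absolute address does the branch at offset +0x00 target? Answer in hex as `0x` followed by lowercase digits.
0x9b40

@+00  little-endian(0c 00 00 b0) = 0xb000000c
  op=0xb000000c>>26=0x2c ⇒ bl (J)
  [25:0] imm=12 = $12
  target = base 0x9b30 + off 0x00 + 4 + imm 12 = 0x9b40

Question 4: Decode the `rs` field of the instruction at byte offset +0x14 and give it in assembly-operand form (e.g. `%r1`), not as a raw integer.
%r2

off 0x14: read 00 00 80 4d as little → 0x4d800000
  top 6b → 0x13 → sub [RR]
  rd: (w>>24)&0x3=0x1 → %r1
  rs: (w>>22)&0x3=0x2 → %r2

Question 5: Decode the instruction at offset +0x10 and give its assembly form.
sub %r2, %r1

+0x10: 00 00 80 4d ⇒ word 0x4d800000 (little)
  opcode bits[31:26]=0x13: sub/RR
  rd@[25:24]=0x1 ⇒ %r1
  rs@[23:22]=0x2 ⇒ %r2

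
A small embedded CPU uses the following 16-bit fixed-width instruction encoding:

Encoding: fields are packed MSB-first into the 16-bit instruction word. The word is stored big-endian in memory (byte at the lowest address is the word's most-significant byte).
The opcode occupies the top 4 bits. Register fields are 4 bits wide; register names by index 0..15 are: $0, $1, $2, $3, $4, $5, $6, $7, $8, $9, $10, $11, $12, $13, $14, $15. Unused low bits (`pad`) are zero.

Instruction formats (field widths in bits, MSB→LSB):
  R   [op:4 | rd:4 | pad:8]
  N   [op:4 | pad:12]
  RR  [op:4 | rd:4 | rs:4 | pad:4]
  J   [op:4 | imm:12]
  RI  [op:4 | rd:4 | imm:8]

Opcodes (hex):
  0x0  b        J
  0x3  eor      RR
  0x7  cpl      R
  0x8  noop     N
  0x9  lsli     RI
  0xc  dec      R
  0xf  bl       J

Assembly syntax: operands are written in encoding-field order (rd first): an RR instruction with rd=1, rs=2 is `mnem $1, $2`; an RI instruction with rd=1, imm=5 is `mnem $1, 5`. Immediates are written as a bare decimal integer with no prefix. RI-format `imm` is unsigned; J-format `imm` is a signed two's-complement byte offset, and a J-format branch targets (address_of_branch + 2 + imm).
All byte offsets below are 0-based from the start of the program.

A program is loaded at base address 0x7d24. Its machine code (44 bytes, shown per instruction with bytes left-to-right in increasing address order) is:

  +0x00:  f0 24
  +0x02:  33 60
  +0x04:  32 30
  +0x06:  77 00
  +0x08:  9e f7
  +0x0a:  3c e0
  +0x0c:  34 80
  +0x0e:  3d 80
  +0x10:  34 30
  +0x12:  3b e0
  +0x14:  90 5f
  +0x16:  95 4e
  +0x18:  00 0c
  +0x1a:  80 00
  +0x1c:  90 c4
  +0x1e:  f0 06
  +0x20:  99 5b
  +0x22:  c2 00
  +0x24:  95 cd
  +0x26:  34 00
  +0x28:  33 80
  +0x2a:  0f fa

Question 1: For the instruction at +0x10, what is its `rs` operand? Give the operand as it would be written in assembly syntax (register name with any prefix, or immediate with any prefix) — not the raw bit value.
+0x10: 34 30 ⇒ word 0x3430 (big)
  op=0x3430>>12=0x3 ⇒ eor (RR)
  rd: (w>>8)&0xf=0x4 → $4
  rs: (w>>4)&0xf=0x3 → $3

$3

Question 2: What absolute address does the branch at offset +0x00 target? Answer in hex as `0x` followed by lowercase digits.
0x7d4a

@+00  big-endian(f0 24) = 0xf024
  op=0xf024>>12=0xf ⇒ bl (J)
  [11:0] imm=36 = 36
  target = base 0x7d24 + off 0x00 + 2 + imm 36 = 0x7d4a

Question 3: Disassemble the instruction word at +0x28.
eor $3, $8

+0x28: 33 80 ⇒ word 0x3380 (big)
  top 4b → 0x3 → eor [RR]
  rd@[11:8]=0x3 ⇒ $3
  rs@[7:4]=0x8 ⇒ $8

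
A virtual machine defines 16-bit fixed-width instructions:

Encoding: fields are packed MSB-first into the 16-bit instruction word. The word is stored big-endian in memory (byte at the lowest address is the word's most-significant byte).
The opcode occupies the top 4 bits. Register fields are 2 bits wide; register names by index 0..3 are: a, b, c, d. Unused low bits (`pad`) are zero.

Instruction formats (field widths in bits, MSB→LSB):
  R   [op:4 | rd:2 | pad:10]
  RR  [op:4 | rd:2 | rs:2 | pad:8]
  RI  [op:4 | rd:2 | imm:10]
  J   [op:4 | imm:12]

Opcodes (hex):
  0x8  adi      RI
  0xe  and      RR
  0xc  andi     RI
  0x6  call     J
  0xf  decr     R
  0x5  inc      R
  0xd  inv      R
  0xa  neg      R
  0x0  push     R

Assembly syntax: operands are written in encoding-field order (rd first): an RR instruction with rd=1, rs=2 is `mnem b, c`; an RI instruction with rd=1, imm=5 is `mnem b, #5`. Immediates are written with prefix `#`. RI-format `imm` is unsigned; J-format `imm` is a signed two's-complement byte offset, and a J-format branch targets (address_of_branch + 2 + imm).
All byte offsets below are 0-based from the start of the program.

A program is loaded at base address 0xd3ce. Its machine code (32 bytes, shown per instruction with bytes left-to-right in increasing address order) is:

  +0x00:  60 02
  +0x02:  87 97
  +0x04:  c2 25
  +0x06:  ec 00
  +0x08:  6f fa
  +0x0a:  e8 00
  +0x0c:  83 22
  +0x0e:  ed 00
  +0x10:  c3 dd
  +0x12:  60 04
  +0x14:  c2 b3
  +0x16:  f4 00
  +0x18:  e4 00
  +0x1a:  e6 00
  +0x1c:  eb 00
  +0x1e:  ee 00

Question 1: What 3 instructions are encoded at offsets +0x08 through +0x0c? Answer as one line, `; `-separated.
off 0x08: read 6f fa as big → 0x6ffa
  op=0x6ffa>>12=0x6 ⇒ call (J)
  imm@[11:0]=0xffa (s12→-6) ⇒ #-6
off 0x0a: read e8 00 as big → 0xe800
  op=0xe800>>12=0xe ⇒ and (RR)
  rd@[11:10]=0x2 ⇒ c
  rs@[9:8]=0x0 ⇒ a
off 0x0c: read 83 22 as big → 0x8322
  op=0x8322>>12=0x8 ⇒ adi (RI)
  rd@[11:10]=0x0 ⇒ a
  imm@[9:0]=0x322 ⇒ #802

call #-6; and c, a; adi a, #802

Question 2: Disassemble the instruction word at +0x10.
@+10  big-endian(c3 dd) = 0xc3dd
  top 4b → 0xc → andi [RI]
  [11:10] rd=0 = a
  [9:0] imm=989 = #989

andi a, #989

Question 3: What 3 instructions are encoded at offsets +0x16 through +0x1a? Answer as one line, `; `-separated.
[16] f4 00 → 0xf400
  opcode bits[15:12]=0xf: decr/R
  [11:10] rd=1 = b
[18] e4 00 → 0xe400
  opcode bits[15:12]=0xe: and/RR
  [11:10] rd=1 = b
  [9:8] rs=0 = a
[1a] e6 00 → 0xe600
  opcode bits[15:12]=0xe: and/RR
  [11:10] rd=1 = b
  [9:8] rs=2 = c

decr b; and b, a; and b, c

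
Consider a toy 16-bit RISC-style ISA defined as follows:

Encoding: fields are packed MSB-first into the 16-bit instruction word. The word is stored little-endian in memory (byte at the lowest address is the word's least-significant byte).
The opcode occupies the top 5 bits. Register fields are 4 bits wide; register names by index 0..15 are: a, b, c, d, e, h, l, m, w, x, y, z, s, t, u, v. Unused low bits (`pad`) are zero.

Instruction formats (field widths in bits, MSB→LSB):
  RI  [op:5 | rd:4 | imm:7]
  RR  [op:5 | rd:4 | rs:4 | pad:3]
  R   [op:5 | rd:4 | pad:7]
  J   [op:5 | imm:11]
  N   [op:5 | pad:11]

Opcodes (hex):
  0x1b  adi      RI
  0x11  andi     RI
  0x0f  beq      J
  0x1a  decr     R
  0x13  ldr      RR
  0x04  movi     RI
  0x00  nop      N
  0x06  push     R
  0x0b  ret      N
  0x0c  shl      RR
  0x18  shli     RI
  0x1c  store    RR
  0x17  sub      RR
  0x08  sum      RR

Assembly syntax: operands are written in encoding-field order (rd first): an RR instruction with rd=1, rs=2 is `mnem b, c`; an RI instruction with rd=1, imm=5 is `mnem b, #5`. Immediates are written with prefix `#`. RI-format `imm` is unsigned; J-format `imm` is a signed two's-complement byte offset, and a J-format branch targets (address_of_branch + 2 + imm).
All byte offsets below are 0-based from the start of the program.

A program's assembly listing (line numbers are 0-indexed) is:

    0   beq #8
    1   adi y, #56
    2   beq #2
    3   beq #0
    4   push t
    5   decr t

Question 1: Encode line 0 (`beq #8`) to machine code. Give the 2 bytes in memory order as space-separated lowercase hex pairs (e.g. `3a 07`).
08 78

L0: beq op=0xf:5|imm=8:11 ⇒ 0x7808 ⇒ little 08 78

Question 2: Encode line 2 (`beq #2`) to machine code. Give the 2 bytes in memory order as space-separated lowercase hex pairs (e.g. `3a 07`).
line 2 (beq): pack op=0xf:5|imm=2:11 = 0x7802; little→ 02 78

02 78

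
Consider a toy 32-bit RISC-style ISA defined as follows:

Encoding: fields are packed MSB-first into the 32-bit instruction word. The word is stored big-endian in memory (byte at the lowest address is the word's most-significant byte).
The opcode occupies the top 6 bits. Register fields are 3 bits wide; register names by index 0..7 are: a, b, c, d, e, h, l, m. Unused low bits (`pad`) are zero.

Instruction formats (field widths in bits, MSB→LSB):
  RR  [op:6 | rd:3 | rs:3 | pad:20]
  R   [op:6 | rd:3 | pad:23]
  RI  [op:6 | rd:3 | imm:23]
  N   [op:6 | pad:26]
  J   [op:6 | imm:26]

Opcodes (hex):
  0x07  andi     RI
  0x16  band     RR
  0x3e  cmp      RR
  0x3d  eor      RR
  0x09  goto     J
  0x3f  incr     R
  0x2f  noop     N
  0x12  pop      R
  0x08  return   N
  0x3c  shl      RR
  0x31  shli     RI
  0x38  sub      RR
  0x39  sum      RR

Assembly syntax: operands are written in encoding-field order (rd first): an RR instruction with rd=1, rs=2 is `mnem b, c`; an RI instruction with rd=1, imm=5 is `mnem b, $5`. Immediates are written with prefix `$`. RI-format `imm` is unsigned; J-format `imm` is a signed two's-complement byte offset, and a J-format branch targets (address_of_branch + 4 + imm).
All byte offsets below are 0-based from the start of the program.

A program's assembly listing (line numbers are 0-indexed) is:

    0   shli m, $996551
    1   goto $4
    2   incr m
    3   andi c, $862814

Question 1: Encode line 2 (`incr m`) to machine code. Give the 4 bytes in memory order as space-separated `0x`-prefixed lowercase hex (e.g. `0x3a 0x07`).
2. incr fields op=0x3f:6|rd=7:3|pad=0:23 → word ff800000h → ff 80 00 00

0xff 0x80 0x00 0x00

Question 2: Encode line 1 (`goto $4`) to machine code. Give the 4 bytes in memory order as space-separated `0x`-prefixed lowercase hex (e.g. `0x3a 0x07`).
L1: goto op=0x9:6|imm=4:26 ⇒ 0x24000004 ⇒ big 24 00 00 04

0x24 0x00 0x00 0x04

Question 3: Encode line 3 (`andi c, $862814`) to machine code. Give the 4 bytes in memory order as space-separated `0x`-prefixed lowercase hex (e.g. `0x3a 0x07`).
3. andi fields op=0x7:6|rd=2:3|imm=862814:23 → word 1d0d2a5eh → 1d 0d 2a 5e

0x1d 0x0d 0x2a 0x5e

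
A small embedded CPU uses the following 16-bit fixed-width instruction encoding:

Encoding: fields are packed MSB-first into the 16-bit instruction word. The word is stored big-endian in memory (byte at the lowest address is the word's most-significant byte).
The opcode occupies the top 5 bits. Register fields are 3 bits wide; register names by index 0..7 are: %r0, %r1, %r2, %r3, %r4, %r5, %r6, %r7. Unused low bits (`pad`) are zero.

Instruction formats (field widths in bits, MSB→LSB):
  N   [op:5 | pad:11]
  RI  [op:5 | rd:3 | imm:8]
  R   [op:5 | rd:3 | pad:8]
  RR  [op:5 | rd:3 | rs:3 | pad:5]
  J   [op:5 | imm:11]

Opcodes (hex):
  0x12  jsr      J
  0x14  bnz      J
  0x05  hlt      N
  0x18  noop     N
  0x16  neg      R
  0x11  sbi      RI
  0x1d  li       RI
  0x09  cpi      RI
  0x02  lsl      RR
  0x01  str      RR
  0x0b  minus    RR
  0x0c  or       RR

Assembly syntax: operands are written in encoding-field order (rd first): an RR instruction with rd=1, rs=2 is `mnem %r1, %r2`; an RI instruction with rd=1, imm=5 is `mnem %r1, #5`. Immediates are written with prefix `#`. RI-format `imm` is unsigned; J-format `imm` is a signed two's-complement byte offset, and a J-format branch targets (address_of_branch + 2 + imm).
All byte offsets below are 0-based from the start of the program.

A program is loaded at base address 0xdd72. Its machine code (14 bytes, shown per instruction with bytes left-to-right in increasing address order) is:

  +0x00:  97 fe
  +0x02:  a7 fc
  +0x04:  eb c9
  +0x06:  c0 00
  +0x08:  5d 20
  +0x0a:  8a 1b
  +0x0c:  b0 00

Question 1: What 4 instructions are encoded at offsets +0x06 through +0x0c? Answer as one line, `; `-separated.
[06] c0 00 → 0xc000
  top 5b → 0x18 → noop [N]
[08] 5d 20 → 0x5d20
  top 5b → 0xb → minus [RR]
  [10:8] rd=5 = %r5
  [7:5] rs=1 = %r1
[0a] 8a 1b → 0x8a1b
  top 5b → 0x11 → sbi [RI]
  [10:8] rd=2 = %r2
  [7:0] imm=27 = #27
[0c] b0 00 → 0xb000
  top 5b → 0x16 → neg [R]
  [10:8] rd=0 = %r0

noop; minus %r5, %r1; sbi %r2, #27; neg %r0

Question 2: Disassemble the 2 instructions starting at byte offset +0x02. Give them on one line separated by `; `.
off 0x02: read a7 fc as big → 0xa7fc
  op=0xa7fc>>11=0x14 ⇒ bnz (J)
  imm@[10:0]=0x7fc (s11→-4) ⇒ #-4
off 0x04: read eb c9 as big → 0xebc9
  op=0xebc9>>11=0x1d ⇒ li (RI)
  rd@[10:8]=0x3 ⇒ %r3
  imm@[7:0]=0xc9 ⇒ #201

bnz #-4; li %r3, #201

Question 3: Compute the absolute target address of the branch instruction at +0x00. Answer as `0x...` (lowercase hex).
0xdd72

@+00  big-endian(97 fe) = 0x97fe
  opcode bits[15:11]=0x12: jsr/J
  imm@[10:0]=0x7fe (s11→-2) ⇒ #-2
  target = base 0xdd72 + off 0x00 + 2 + imm -2 = 0xdd72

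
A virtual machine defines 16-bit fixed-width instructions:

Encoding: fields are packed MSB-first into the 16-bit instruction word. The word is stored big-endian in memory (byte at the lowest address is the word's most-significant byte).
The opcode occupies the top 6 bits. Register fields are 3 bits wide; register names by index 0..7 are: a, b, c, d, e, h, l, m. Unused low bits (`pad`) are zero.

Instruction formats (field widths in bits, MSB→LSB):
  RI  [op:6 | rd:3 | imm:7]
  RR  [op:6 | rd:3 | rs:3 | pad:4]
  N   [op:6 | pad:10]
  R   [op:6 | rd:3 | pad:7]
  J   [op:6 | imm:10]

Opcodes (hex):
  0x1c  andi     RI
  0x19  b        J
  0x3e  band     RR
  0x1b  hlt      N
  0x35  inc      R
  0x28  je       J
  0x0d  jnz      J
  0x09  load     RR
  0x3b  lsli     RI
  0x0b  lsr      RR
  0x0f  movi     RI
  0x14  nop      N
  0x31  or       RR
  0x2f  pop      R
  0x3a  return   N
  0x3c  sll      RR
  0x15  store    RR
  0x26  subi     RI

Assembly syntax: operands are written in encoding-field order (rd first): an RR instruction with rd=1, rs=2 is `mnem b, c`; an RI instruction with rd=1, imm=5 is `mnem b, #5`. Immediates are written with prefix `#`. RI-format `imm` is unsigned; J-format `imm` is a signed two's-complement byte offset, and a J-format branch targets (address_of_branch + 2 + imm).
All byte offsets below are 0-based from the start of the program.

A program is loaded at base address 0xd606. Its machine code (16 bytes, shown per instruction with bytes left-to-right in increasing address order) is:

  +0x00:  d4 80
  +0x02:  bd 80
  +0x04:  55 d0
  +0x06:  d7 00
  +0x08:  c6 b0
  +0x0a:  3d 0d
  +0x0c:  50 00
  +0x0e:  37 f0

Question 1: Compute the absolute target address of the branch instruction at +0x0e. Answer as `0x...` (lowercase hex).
0xd606

@+0e  big-endian(37 f0) = 0x37f0
  opcode bits[15:10]=0xd: jnz/J
  imm@[9:0]=0x3f0 (s10→-16) ⇒ #-16
  target = base 0xd606 + off 0x0e + 2 + imm -16 = 0xd606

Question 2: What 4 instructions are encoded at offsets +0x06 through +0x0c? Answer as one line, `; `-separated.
inc l; or h, d; movi c, #13; nop

off 0x06: read d7 00 as big → 0xd700
  top 6b → 0x35 → inc [R]
  [9:7] rd=6 = l
off 0x08: read c6 b0 as big → 0xc6b0
  top 6b → 0x31 → or [RR]
  [9:7] rd=5 = h
  [6:4] rs=3 = d
off 0x0a: read 3d 0d as big → 0x3d0d
  top 6b → 0xf → movi [RI]
  [9:7] rd=2 = c
  [6:0] imm=13 = #13
off 0x0c: read 50 00 as big → 0x5000
  top 6b → 0x14 → nop [N]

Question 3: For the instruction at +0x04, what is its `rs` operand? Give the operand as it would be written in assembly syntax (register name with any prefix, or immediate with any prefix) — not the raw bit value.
h

off 0x04: read 55 d0 as big → 0x55d0
  top 6b → 0x15 → store [RR]
  [9:7] rd=3 = d
  [6:4] rs=5 = h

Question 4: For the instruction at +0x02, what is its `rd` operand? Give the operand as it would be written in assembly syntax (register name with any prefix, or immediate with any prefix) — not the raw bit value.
[02] bd 80 → 0xbd80
  opcode bits[15:10]=0x2f: pop/R
  rd: (w>>7)&0x7=0x3 → d

d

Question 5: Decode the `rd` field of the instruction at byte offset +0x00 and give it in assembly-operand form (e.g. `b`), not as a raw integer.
b

[00] d4 80 → 0xd480
  top 6b → 0x35 → inc [R]
  [9:7] rd=1 = b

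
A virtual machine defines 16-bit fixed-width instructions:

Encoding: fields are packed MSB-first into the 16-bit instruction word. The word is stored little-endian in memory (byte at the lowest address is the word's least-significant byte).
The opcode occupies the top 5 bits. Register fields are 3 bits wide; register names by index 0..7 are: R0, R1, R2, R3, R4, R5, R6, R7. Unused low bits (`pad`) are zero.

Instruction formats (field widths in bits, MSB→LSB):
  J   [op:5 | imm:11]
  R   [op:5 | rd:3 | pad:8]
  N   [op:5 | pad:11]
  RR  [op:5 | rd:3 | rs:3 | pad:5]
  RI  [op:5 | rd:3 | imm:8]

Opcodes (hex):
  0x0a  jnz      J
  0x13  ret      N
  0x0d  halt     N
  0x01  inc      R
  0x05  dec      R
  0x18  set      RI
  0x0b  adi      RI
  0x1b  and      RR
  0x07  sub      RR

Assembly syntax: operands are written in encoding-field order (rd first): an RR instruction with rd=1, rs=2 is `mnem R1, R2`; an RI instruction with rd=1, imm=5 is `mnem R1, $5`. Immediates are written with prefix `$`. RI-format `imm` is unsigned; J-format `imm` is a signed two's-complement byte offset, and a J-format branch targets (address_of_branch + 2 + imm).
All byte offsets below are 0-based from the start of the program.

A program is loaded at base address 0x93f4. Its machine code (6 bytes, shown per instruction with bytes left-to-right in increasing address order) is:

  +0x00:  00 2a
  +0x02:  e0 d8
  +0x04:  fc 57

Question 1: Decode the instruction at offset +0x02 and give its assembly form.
off 0x02: read e0 d8 as little → 0xd8e0
  top 5b → 0x1b → and [RR]
  rd: (w>>8)&0x7=0x0 → R0
  rs: (w>>5)&0x7=0x7 → R7

and R0, R7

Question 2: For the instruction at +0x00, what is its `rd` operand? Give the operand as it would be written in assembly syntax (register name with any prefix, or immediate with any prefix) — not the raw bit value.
@+00  little-endian(00 2a) = 0x2a00
  top 5b → 0x5 → dec [R]
  rd@[10:8]=0x2 ⇒ R2

R2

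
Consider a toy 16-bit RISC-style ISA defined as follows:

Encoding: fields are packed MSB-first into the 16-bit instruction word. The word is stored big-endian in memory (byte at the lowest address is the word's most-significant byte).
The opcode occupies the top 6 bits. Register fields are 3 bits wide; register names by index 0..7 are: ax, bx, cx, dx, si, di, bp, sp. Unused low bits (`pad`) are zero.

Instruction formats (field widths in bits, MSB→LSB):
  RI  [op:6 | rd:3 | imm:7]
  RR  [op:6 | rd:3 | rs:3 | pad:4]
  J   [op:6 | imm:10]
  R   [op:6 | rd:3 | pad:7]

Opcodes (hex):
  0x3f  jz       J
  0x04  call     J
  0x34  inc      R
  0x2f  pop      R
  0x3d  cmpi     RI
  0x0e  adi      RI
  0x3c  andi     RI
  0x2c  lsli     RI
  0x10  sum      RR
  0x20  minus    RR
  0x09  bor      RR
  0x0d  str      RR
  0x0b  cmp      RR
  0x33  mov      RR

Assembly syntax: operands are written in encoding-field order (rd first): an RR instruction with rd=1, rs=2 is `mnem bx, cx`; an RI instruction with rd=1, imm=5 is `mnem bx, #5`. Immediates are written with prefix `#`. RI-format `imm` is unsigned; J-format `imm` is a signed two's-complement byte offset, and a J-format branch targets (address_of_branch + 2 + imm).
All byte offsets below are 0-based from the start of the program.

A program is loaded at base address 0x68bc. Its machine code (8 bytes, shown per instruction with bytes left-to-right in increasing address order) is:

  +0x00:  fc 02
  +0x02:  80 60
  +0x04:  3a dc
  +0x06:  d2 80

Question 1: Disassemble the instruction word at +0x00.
@+00  big-endian(fc 02) = 0xfc02
  top 6b → 0x3f → jz [J]
  imm: (w>>0)&0x3ff=0x2 → #2

jz #2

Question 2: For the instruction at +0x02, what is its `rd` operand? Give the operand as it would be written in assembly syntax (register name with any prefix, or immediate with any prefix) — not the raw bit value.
[02] 80 60 → 0x8060
  opcode bits[15:10]=0x20: minus/RR
  rd: (w>>7)&0x7=0x0 → ax
  rs: (w>>4)&0x7=0x6 → bp

ax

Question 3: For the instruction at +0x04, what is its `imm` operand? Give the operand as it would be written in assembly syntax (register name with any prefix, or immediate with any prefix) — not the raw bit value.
@+04  big-endian(3a dc) = 0x3adc
  opcode bits[15:10]=0xe: adi/RI
  rd@[9:7]=0x5 ⇒ di
  imm@[6:0]=0x5c ⇒ #92

#92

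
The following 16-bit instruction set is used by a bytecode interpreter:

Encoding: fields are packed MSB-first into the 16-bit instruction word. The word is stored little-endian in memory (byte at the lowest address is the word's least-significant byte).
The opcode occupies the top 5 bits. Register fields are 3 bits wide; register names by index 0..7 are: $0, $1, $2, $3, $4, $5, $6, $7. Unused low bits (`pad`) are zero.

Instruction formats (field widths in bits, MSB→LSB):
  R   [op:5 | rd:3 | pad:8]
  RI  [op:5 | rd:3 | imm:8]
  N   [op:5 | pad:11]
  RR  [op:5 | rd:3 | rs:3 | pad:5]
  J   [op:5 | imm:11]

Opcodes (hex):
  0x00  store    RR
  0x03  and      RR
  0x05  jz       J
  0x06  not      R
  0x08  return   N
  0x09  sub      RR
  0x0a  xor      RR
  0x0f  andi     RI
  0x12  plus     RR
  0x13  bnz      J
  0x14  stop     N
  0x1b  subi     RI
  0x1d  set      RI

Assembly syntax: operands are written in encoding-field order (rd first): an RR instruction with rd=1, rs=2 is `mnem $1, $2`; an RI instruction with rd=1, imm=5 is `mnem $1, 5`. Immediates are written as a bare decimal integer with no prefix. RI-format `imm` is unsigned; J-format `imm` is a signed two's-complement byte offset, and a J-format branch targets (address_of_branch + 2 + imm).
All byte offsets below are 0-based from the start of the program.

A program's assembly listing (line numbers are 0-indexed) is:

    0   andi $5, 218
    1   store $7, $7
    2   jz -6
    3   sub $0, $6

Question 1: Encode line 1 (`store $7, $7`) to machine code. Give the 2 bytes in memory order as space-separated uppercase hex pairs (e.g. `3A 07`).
E0 07

L1: store op=0x0:5|rd=7:3|rs=7:3|pad=0:5 ⇒ 0x07e0 ⇒ little e0 07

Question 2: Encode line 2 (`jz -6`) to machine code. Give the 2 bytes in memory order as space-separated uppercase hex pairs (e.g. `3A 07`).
line 2 (jz): pack op=0x5:5|imm=-6:11 = 0x2ffa; little→ fa 2f

FA 2F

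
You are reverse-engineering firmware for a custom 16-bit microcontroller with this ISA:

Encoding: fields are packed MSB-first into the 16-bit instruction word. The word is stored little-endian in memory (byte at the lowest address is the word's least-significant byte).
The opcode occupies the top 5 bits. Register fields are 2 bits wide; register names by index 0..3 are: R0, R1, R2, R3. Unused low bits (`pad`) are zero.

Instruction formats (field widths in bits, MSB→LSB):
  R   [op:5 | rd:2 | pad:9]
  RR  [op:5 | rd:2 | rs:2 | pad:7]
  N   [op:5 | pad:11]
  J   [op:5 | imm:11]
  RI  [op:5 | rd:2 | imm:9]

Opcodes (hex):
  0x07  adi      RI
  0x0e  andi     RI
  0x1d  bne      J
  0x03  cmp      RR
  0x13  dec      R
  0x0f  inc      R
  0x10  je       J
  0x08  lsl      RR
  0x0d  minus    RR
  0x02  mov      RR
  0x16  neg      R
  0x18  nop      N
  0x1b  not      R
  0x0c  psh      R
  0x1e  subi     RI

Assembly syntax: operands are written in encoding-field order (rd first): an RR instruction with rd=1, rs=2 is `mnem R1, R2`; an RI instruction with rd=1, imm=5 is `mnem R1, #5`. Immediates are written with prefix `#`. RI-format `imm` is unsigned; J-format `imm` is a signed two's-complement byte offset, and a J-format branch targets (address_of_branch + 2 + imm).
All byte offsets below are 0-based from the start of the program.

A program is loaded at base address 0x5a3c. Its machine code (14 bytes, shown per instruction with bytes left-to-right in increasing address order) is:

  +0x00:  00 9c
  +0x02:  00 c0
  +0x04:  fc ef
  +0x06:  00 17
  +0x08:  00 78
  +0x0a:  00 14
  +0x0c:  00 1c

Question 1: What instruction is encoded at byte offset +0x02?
@+02  little-endian(00 c0) = 0xc000
  top 5b → 0x18 → nop [N]

nop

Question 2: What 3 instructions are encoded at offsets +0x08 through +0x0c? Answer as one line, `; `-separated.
inc R0; mov R2, R0; cmp R2, R0

[08] 00 78 → 0x7800
  opcode bits[15:11]=0xf: inc/R
  rd@[10:9]=0x0 ⇒ R0
[0a] 00 14 → 0x1400
  opcode bits[15:11]=0x2: mov/RR
  rd@[10:9]=0x2 ⇒ R2
  rs@[8:7]=0x0 ⇒ R0
[0c] 00 1c → 0x1c00
  opcode bits[15:11]=0x3: cmp/RR
  rd@[10:9]=0x2 ⇒ R2
  rs@[8:7]=0x0 ⇒ R0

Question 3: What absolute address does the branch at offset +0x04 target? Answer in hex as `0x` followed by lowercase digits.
[04] fc ef → 0xeffc
  top 5b → 0x1d → bne [J]
  imm: (w>>0)&0x7ff=0x7fc (s11→-4) → #-4
  target = base 0x5a3c + off 0x04 + 2 + imm -4 = 0x5a3e

0x5a3e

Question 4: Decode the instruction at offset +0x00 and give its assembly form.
dec R2

@+00  little-endian(00 9c) = 0x9c00
  top 5b → 0x13 → dec [R]
  rd: (w>>9)&0x3=0x2 → R2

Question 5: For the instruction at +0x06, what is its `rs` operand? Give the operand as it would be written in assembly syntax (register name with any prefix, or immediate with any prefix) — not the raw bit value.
R2

[06] 00 17 → 0x1700
  top 5b → 0x2 → mov [RR]
  [10:9] rd=3 = R3
  [8:7] rs=2 = R2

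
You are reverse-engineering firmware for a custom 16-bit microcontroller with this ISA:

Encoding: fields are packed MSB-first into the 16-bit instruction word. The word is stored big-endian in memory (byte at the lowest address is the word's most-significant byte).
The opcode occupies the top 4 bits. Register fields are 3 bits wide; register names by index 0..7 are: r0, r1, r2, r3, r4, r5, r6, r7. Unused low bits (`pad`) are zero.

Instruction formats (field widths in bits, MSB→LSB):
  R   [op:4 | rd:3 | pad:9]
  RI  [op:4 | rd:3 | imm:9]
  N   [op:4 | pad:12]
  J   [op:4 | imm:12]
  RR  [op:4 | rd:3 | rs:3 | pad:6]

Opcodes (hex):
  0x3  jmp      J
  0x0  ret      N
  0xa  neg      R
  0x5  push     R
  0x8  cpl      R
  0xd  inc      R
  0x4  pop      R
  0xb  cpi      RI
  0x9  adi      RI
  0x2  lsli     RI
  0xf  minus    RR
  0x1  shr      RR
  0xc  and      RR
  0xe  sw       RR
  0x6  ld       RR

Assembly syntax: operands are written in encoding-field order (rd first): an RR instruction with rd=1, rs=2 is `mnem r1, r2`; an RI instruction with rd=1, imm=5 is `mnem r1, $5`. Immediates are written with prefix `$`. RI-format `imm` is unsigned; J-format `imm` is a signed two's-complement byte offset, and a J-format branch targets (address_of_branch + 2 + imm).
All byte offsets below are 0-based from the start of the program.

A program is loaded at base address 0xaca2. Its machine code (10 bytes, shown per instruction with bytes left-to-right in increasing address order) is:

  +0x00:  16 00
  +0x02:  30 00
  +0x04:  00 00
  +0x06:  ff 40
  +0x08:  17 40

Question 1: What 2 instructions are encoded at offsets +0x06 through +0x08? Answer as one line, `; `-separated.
@+06  big-endian(ff 40) = 0xff40
  op=0xff40>>12=0xf ⇒ minus (RR)
  rd@[11:9]=0x7 ⇒ r7
  rs@[8:6]=0x5 ⇒ r5
@+08  big-endian(17 40) = 0x1740
  op=0x1740>>12=0x1 ⇒ shr (RR)
  rd@[11:9]=0x3 ⇒ r3
  rs@[8:6]=0x5 ⇒ r5

minus r7, r5; shr r3, r5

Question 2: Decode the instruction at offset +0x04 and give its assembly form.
ret

@+04  big-endian(00 00) = 0x0000
  op=0x0000>>12=0x0 ⇒ ret (N)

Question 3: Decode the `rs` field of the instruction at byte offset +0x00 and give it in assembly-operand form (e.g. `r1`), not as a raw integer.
+0x00: 16 00 ⇒ word 0x1600 (big)
  opcode bits[15:12]=0x1: shr/RR
  rd@[11:9]=0x3 ⇒ r3
  rs@[8:6]=0x0 ⇒ r0

r0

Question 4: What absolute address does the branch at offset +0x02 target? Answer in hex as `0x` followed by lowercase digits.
0xaca6

@+02  big-endian(30 00) = 0x3000
  top 4b → 0x3 → jmp [J]
  imm@[11:0]=0x0 ⇒ $0
  target = base 0xaca2 + off 0x02 + 2 + imm 0 = 0xaca6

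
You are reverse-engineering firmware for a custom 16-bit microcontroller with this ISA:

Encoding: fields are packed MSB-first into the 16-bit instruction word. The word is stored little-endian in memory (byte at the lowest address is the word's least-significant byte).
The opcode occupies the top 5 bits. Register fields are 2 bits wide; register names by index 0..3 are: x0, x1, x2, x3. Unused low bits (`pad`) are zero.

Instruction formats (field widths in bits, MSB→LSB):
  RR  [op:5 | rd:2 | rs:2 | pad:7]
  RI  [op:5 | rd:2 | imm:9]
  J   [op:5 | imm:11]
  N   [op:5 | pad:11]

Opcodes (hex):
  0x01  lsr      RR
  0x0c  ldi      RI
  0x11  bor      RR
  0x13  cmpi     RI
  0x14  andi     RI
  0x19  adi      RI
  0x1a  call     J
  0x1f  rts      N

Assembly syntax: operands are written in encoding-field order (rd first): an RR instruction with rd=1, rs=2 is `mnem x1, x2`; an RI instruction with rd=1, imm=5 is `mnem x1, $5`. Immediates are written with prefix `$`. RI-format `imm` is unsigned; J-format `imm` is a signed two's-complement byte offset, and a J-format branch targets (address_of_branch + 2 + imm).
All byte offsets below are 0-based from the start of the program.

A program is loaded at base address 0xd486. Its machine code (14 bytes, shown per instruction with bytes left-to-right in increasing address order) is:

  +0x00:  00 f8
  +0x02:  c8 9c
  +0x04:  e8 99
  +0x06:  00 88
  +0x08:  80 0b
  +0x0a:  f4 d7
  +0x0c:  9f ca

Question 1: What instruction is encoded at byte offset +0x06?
off 0x06: read 00 88 as little → 0x8800
  opcode bits[15:11]=0x11: bor/RR
  rd: (w>>9)&0x3=0x0 → x0
  rs: (w>>7)&0x3=0x0 → x0

bor x0, x0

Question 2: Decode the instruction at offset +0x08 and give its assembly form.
+0x08: 80 0b ⇒ word 0x0b80 (little)
  opcode bits[15:11]=0x1: lsr/RR
  rd@[10:9]=0x1 ⇒ x1
  rs@[8:7]=0x3 ⇒ x3

lsr x1, x3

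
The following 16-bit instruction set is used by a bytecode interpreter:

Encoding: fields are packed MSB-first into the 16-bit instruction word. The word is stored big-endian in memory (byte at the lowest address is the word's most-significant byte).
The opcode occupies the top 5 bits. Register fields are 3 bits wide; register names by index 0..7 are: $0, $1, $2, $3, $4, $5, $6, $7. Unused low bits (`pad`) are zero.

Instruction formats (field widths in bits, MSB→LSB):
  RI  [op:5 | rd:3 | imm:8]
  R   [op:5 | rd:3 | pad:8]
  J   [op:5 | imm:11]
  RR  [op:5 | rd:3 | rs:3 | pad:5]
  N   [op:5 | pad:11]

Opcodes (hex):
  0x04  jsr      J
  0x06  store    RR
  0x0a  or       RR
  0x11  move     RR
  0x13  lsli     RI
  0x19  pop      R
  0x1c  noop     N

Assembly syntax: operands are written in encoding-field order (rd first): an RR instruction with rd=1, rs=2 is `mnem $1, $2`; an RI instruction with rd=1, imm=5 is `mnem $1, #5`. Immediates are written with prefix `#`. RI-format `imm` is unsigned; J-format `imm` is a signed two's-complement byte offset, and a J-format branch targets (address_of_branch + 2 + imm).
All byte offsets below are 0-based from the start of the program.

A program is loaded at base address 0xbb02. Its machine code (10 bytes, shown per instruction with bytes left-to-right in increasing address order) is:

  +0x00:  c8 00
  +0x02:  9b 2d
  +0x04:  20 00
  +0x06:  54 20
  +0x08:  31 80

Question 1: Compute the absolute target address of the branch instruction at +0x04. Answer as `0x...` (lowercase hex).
0xbb08

[04] 20 00 → 0x2000
  op=0x2000>>11=0x4 ⇒ jsr (J)
  imm@[10:0]=0x0 ⇒ #0
  target = base 0xbb02 + off 0x04 + 2 + imm 0 = 0xbb08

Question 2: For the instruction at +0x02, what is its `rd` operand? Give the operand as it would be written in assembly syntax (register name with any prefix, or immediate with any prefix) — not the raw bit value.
$3

off 0x02: read 9b 2d as big → 0x9b2d
  opcode bits[15:11]=0x13: lsli/RI
  rd: (w>>8)&0x7=0x3 → $3
  imm: (w>>0)&0xff=0x2d → #45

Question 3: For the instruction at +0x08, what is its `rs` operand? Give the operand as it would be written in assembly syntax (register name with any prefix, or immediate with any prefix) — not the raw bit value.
+0x08: 31 80 ⇒ word 0x3180 (big)
  top 5b → 0x6 → store [RR]
  [10:8] rd=1 = $1
  [7:5] rs=4 = $4

$4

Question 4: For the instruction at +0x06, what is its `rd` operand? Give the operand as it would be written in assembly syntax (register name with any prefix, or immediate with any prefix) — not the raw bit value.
$4

[06] 54 20 → 0x5420
  top 5b → 0xa → or [RR]
  [10:8] rd=4 = $4
  [7:5] rs=1 = $1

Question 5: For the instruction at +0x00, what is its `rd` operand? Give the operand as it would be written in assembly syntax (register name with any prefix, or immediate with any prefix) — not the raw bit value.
[00] c8 00 → 0xc800
  top 5b → 0x19 → pop [R]
  rd: (w>>8)&0x7=0x0 → $0

$0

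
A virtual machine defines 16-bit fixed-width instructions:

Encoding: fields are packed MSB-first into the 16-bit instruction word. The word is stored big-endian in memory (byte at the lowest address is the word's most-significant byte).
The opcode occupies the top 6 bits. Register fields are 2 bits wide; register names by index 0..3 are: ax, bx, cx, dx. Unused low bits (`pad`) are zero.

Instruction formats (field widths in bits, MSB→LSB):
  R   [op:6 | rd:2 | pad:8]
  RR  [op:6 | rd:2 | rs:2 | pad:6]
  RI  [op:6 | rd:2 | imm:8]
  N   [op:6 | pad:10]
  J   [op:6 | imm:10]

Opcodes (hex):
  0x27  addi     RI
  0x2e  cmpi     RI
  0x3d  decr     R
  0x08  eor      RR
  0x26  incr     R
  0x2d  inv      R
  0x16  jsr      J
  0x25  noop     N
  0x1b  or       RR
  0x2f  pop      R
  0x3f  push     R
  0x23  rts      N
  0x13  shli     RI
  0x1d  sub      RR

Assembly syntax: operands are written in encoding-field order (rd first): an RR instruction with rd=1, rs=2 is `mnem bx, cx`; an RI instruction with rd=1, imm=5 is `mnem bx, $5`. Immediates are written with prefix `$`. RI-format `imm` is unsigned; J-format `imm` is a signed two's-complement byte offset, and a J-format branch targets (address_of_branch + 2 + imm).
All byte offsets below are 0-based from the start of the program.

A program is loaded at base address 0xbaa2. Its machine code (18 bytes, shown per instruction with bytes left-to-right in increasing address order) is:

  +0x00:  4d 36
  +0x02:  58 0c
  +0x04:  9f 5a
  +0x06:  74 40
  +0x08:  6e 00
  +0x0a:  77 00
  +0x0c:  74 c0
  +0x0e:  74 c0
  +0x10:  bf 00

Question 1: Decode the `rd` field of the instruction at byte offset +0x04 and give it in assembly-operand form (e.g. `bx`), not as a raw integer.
dx

@+04  big-endian(9f 5a) = 0x9f5a
  opcode bits[15:10]=0x27: addi/RI
  [9:8] rd=3 = dx
  [7:0] imm=90 = $90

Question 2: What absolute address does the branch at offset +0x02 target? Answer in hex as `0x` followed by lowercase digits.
0xbab2

[02] 58 0c → 0x580c
  top 6b → 0x16 → jsr [J]
  [9:0] imm=12 = $12
  target = base 0xbaa2 + off 0x02 + 2 + imm 12 = 0xbab2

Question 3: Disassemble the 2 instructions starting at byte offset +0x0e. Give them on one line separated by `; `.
sub ax, dx; pop dx

[0e] 74 c0 → 0x74c0
  op=0x74c0>>10=0x1d ⇒ sub (RR)
  rd@[9:8]=0x0 ⇒ ax
  rs@[7:6]=0x3 ⇒ dx
[10] bf 00 → 0xbf00
  op=0xbf00>>10=0x2f ⇒ pop (R)
  rd@[9:8]=0x3 ⇒ dx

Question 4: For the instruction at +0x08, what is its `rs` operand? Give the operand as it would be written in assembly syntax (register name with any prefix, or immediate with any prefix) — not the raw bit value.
ax

+0x08: 6e 00 ⇒ word 0x6e00 (big)
  opcode bits[15:10]=0x1b: or/RR
  rd@[9:8]=0x2 ⇒ cx
  rs@[7:6]=0x0 ⇒ ax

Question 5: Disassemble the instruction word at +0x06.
+0x06: 74 40 ⇒ word 0x7440 (big)
  top 6b → 0x1d → sub [RR]
  rd: (w>>8)&0x3=0x0 → ax
  rs: (w>>6)&0x3=0x1 → bx

sub ax, bx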